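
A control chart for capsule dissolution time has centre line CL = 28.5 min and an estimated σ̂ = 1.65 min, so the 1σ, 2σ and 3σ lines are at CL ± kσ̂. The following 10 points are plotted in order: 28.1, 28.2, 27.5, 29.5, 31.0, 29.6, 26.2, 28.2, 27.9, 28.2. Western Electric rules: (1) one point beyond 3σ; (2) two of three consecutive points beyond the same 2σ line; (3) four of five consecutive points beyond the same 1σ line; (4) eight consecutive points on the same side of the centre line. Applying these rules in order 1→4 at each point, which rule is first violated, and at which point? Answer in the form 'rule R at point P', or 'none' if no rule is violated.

none

Zone of each point (C = within 1σ̂, B = 1σ̂–2σ̂, A = 2σ̂–3σ̂, * = beyond 3σ̂; sign = side of CL): 1:-C, 2:-C, 3:-C, 4:+C, 5:+B, 6:+C, 7:-B, 8:-C, 9:-C, 10:-C
No rule fires across all 10 points.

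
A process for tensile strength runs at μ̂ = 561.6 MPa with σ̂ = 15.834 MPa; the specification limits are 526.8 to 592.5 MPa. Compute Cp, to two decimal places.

Cp = (USL − LSL) / (6σ̂) = (592.5 − 526.8) / (6 × 15.834) = 65.7000 / 95.0040 = 0.6915

0.69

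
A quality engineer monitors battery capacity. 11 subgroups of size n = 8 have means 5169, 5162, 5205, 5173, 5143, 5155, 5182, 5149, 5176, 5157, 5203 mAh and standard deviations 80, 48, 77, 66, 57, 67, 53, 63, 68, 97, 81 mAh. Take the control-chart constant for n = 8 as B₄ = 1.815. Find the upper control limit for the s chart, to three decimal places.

124.905

s̄ = (80 + 48 + 77 + 66 + 57 + 67 + 53 + 63 + 68 + 97 + 81) / 11 = 68.8182
UCL_s = B₄·s̄ = 1.815 × 68.8182 = 124.9050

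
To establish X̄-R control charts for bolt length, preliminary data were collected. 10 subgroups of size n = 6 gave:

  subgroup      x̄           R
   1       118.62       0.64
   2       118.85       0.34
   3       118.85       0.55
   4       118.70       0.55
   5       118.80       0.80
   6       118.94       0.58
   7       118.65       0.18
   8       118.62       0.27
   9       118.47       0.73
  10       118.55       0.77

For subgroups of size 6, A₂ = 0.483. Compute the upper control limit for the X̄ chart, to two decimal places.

X̄̄ = (118.62 + 118.85 + 118.85 + 118.70 + 118.80 + 118.94 + 118.65 + 118.62 + 118.47 + 118.55) / 10 = 1187.0500 / 10 = 118.7050
R̄ = (0.64 + 0.34 + 0.55 + 0.55 + 0.80 + 0.58 + 0.18 + 0.27 + 0.73 + 0.77) / 10 = 5.4100 / 10 = 0.5410
UCL = X̄̄ + A₂·R̄ = 118.7050 + 0.483 × 0.5410 = 118.9663

118.97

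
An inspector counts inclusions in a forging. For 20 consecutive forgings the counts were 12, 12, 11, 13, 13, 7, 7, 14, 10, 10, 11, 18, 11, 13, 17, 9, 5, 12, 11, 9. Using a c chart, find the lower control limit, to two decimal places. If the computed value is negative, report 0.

1.19

c̄ = (12 + 12 + 11 + 13 + 13 + 7 + 7 + 14 + 10 + 10 + 11 + 18 + 11 + 13 + 17 + 9 + 5 + 12 + 11 + 9) / 20 = 225 / 20 = 11.2500
LCL = c̄ − 3√c̄ = 11.2500 − 3 × 3.3541 = 1.1877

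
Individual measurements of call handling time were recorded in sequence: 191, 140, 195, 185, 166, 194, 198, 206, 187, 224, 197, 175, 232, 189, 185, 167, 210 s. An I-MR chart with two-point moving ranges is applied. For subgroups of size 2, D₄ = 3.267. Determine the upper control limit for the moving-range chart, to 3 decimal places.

90.863

Moving ranges: 51, 55, 10, 19, 28, 4, 8, 19, 37, 27, 22, 57, 43, 4, 18, 43; M̄R̄ = 445.0000 / 16 = 27.8125
UCL_MR = D₄·M̄R̄ = 3.267 × 27.8125 = 90.8634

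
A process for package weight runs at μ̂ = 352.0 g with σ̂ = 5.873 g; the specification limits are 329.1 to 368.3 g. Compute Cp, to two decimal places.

Cp = (USL − LSL) / (6σ̂) = (368.3 − 329.1) / (6 × 5.873) = 39.2000 / 35.2380 = 1.1124

1.11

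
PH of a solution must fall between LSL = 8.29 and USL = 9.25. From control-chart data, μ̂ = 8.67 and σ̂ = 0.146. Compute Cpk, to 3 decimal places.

Cpu = (USL − μ̂) / (3σ̂) = (9.25 − 8.67) / (3 × 0.146) = 1.3242; Cpl = (μ̂ − LSL) / (3σ̂) = (8.67 − 8.29) / (3 × 0.146) = 0.8676; Cpk = min(Cpu, Cpl) = 0.8676

0.868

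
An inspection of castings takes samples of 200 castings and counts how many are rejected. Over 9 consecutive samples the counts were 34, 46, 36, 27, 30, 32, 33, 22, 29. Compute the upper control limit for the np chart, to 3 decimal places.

p̄ = Σdᵢ / (k·n) = 289 / (9 × 200) = 0.16056
UCL = np̄ + 3·√(np̄(1−p̄)) = 32.1111 + 3 × √(32.1111×0.83944) = 32.1111 + 3 × 5.1919 = 47.6867

47.687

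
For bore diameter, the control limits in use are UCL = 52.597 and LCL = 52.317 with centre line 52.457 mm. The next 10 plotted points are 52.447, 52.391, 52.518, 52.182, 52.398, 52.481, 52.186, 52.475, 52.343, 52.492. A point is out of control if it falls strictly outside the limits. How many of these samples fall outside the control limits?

Compare each point to [52.317, 52.597]: sample 4 = 52.182 < LCL; sample 7 = 52.186 < LCL.

2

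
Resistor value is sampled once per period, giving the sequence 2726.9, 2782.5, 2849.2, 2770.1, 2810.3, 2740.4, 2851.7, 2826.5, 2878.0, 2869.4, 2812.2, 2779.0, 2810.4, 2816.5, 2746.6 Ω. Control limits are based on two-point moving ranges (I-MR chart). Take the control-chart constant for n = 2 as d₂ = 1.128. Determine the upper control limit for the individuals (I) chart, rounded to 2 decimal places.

2938.75

X̄ = (2726.9 + 2782.5 + 2849.2 + 2770.1 + 2810.3 + 2740.4 + 2851.7 + 2826.5 + 2878.0 + 2869.4 + 2812.2 + 2779.0 + 2810.4 + 2816.5 + 2746.6) / 15 = 2804.6467
Moving ranges: 55.6, 66.7, 79.1, 40.2, 69.9, 111.3, 25.2, 51.5, 8.6, 57.2, 33.2, 31.4, 6.1, 69.9; M̄R̄ = 705.9000 / 14 = 50.4214
UCL = X̄ + 3·M̄R̄/d₂ = 2804.6467 + 3 × 50.4214 / 1.128 = 2938.7462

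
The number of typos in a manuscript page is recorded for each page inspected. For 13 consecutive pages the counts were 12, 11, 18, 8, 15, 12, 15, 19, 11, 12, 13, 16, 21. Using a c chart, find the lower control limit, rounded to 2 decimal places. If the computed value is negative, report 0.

c̄ = (12 + 11 + 18 + 8 + 15 + 12 + 15 + 19 + 11 + 12 + 13 + 16 + 21) / 13 = 183 / 13 = 14.0769
LCL = c̄ − 3√c̄ = 14.0769 − 3 × 3.7519 = 2.8212

2.82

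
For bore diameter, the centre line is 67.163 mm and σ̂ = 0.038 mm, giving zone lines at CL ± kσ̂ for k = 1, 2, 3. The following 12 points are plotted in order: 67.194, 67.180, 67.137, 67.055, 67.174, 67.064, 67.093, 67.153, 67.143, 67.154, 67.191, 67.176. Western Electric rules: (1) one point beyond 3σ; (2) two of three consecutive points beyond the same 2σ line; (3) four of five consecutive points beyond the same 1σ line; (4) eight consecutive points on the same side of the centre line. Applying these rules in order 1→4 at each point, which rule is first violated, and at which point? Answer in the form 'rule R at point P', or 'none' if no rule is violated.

Zone of each point (C = within 1σ̂, B = 1σ̂–2σ̂, A = 2σ̂–3σ̂, * = beyond 3σ̂; sign = side of CL): 1:+C, 2:+C, 3:-C, 4:-A, 5:+C, 6:-A, 7:-B, 8:-C, 9:-C, 10:-C, 11:+C, 12:+C
Rule 2 (two of three consecutive points beyond the same 2σ limit) is satisfied at point 6.

rule 2 at point 6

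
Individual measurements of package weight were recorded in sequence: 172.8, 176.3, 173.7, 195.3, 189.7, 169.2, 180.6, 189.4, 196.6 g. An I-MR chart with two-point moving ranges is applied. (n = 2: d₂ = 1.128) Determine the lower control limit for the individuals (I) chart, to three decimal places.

X̄ = (172.8 + 176.3 + 173.7 + 195.3 + 189.7 + 169.2 + 180.6 + 189.4 + 196.6) / 9 = 182.6222
Moving ranges: 3.5, 2.6, 21.6, 5.6, 20.5, 11.4, 8.8, 7.2; M̄R̄ = 81.2000 / 8 = 10.1500
LCL = X̄ − 3·M̄R̄/d₂ = 182.6222 − 3 × 10.1500 / 1.128 = 155.6275

155.628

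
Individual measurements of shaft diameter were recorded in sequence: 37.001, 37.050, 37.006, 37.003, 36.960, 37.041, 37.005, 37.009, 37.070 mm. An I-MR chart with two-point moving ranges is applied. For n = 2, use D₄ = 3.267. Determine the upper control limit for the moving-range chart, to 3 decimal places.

Moving ranges: 0.049, 0.044, 0.003, 0.043, 0.081, 0.036, 0.004, 0.061; M̄R̄ = 0.3210 / 8 = 0.0401
UCL_MR = D₄·M̄R̄ = 3.267 × 0.0401 = 0.1311

0.131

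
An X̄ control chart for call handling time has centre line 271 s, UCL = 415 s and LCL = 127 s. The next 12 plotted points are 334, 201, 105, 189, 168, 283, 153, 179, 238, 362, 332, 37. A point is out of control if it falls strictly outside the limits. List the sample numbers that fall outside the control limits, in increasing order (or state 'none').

3, 12

Compare each point to [127, 415]: sample 3 = 105 < LCL; sample 12 = 37 < LCL.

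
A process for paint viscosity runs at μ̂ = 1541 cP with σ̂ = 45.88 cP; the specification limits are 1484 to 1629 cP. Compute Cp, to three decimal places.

Cp = (USL − LSL) / (6σ̂) = (1629 − 1484) / (6 × 45.88) = 145.0000 / 275.2800 = 0.5267

0.527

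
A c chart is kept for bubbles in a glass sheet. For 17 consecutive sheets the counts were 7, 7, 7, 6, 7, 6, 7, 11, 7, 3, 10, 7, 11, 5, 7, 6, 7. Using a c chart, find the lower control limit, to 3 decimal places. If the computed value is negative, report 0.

c̄ = (7 + 7 + 7 + 6 + 7 + 6 + 7 + 11 + 7 + 3 + 10 + 7 + 11 + 5 + 7 + 6 + 7) / 17 = 121 / 17 = 7.1176
LCL = c̄ − 3√c̄ = 7.1176 − 3 × 2.6679 = -0.8860 → 0 (cannot be negative)

0.000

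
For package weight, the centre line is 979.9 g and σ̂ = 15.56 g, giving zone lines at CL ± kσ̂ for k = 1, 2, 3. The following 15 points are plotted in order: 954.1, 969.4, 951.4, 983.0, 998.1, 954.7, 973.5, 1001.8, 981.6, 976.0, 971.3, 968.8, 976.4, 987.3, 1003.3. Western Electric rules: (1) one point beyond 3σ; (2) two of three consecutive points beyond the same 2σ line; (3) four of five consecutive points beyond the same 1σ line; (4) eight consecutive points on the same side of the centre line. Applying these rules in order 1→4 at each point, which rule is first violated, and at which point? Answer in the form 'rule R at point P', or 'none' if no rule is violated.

Zone of each point (C = within 1σ̂, B = 1σ̂–2σ̂, A = 2σ̂–3σ̂, * = beyond 3σ̂; sign = side of CL): 1:-B, 2:-C, 3:-B, 4:+C, 5:+B, 6:-B, 7:-C, 8:+B, 9:+C, 10:-C, 11:-C, 12:-C, 13:-C, 14:+C, 15:+B
No rule fires across all 15 points.

none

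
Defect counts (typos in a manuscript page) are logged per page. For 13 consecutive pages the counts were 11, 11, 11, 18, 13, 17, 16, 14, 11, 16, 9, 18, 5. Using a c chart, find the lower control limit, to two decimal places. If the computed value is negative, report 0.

2.23

c̄ = (11 + 11 + 11 + 18 + 13 + 17 + 16 + 14 + 11 + 16 + 9 + 18 + 5) / 13 = 170 / 13 = 13.0769
LCL = c̄ − 3√c̄ = 13.0769 − 3 × 3.6162 = 2.2283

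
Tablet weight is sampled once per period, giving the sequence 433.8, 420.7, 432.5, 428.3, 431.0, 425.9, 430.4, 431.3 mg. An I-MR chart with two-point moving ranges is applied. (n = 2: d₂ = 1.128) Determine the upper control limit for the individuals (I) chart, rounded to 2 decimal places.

X̄ = (433.8 + 420.7 + 432.5 + 428.3 + 431.0 + 425.9 + 430.4 + 431.3) / 8 = 429.2375
Moving ranges: 13.1, 11.8, 4.2, 2.7, 5.1, 4.5, 0.9; M̄R̄ = 42.3000 / 7 = 6.0429
UCL = X̄ + 3·M̄R̄/d₂ = 429.2375 + 3 × 6.0429 / 1.128 = 445.3089

445.31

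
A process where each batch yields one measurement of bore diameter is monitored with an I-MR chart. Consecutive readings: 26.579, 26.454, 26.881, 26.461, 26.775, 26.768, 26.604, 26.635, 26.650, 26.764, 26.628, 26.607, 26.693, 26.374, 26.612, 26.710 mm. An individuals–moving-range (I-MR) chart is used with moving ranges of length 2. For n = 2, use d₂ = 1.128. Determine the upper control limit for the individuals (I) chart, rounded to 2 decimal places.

X̄ = (26.579 + 26.454 + 26.881 + 26.461 + 26.775 + 26.768 + 26.604 + 26.635 + 26.650 + 26.764 + 26.628 + 26.607 + 26.693 + 26.374 + 26.612 + 26.710) / 16 = 26.6372
Moving ranges: 0.125, 0.427, 0.420, 0.314, 0.007, 0.164, 0.031, 0.015, 0.114, 0.136, 0.021, 0.086, 0.319, 0.238, 0.098; M̄R̄ = 2.5150 / 15 = 0.1677
UCL = X̄ + 3·M̄R̄/d₂ = 26.6372 + 3 × 0.1677 / 1.128 = 27.0831

27.08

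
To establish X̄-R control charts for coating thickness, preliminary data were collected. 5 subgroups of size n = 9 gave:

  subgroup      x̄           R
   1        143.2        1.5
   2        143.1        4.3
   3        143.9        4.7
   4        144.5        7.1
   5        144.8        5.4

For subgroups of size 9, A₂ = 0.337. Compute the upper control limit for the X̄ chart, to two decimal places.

X̄̄ = (143.2 + 143.1 + 143.9 + 144.5 + 144.8) / 5 = 719.5000 / 5 = 143.9000
R̄ = (1.5 + 4.3 + 4.7 + 7.1 + 5.4) / 5 = 23.0000 / 5 = 4.6000
UCL = X̄̄ + A₂·R̄ = 143.9000 + 0.337 × 4.6000 = 145.4502

145.45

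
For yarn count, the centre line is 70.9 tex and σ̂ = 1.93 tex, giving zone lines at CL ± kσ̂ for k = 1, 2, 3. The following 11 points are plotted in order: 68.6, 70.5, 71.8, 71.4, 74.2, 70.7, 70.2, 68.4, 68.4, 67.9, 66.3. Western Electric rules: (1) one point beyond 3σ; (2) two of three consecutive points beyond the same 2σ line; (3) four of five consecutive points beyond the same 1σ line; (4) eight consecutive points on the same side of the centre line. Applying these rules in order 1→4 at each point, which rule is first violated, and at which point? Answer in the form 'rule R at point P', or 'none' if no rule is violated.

rule 3 at point 11

Zone of each point (C = within 1σ̂, B = 1σ̂–2σ̂, A = 2σ̂–3σ̂, * = beyond 3σ̂; sign = side of CL): 1:-B, 2:-C, 3:+C, 4:+C, 5:+B, 6:-C, 7:-C, 8:-B, 9:-B, 10:-B, 11:-A
Rule 3 (four of five consecutive points beyond the same 1σ limit) is satisfied at point 11.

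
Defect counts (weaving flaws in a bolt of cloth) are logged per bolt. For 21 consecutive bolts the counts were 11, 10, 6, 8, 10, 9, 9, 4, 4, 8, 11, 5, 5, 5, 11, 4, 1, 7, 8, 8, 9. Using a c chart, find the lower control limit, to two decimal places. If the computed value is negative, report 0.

0.00

c̄ = (11 + 10 + 6 + 8 + 10 + 9 + 9 + 4 + 4 + 8 + 11 + 5 + 5 + 5 + 11 + 4 + 1 + 7 + 8 + 8 + 9) / 21 = 153 / 21 = 7.2857
LCL = c̄ − 3√c̄ = 7.2857 − 3 × 2.6992 = -0.8119 → 0 (cannot be negative)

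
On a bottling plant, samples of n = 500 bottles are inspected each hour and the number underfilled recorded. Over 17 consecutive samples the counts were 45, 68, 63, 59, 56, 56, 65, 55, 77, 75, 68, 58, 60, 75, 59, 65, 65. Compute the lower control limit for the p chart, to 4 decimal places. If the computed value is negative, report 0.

p̄ = Σdᵢ / (k·n) = 1069 / (17 × 500) = 0.12576
LCL = p̄ − 3·√(p̄(1−p̄)/n) = 0.12576 − 3 × 0.01483 = 0.08128

0.0813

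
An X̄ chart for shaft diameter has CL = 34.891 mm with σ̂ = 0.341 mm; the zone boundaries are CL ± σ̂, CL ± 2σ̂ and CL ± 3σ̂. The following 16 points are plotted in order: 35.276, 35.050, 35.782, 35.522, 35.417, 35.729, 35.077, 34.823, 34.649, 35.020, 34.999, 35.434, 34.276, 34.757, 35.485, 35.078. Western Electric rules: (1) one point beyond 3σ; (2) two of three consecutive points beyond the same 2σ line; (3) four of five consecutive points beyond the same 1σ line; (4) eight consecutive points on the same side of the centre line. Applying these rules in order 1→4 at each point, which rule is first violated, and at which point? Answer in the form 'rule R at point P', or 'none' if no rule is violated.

rule 3 at point 5

Zone of each point (C = within 1σ̂, B = 1σ̂–2σ̂, A = 2σ̂–3σ̂, * = beyond 3σ̂; sign = side of CL): 1:+B, 2:+C, 3:+A, 4:+B, 5:+B, 6:+A, 7:+C, 8:-C, 9:-C, 10:+C, 11:+C, 12:+B, 13:-B, 14:-C, 15:+B, 16:+C
Rule 3 (four of five consecutive points beyond the same 1σ limit) is satisfied at point 5.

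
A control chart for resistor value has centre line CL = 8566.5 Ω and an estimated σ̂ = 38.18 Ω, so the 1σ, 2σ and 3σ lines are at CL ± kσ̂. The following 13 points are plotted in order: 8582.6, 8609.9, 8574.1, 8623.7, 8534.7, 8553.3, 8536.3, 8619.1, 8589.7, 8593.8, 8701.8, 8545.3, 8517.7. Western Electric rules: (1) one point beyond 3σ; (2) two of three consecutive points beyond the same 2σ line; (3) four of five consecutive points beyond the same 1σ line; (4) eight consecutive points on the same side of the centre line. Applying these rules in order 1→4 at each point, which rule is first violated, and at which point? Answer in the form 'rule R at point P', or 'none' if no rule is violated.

Zone of each point (C = within 1σ̂, B = 1σ̂–2σ̂, A = 2σ̂–3σ̂, * = beyond 3σ̂; sign = side of CL): 1:+C, 2:+B, 3:+C, 4:+B, 5:-C, 6:-C, 7:-C, 8:+B, 9:+C, 10:+C, 11:+*, 12:-C, 13:-B
Rule 1 (one point beyond the 3σ limits) is satisfied at point 11.

rule 1 at point 11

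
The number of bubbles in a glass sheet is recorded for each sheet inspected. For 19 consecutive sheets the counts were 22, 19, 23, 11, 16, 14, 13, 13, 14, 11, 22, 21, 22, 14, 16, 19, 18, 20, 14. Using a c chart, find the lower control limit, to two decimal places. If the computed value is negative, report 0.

c̄ = (22 + 19 + 23 + 11 + 16 + 14 + 13 + 13 + 14 + 11 + 22 + 21 + 22 + 14 + 16 + 19 + 18 + 20 + 14) / 19 = 322 / 19 = 16.9474
LCL = c̄ − 3√c̄ = 16.9474 − 3 × 4.1167 = 4.5972

4.60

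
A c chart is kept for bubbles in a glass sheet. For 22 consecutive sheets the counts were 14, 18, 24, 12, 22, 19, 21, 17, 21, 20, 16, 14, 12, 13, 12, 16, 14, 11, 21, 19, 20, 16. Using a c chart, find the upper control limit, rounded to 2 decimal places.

c̄ = (14 + 18 + 24 + 12 + 22 + 19 + 21 + 17 + 21 + 20 + 16 + 14 + 12 + 13 + 12 + 16 + 14 + 11 + 21 + 19 + 20 + 16) / 22 = 372 / 22 = 16.9091
UCL = c̄ + 3√c̄ = 16.9091 + 3 × √16.9091 = 16.9091 + 3 × 4.1121 = 29.2453

29.25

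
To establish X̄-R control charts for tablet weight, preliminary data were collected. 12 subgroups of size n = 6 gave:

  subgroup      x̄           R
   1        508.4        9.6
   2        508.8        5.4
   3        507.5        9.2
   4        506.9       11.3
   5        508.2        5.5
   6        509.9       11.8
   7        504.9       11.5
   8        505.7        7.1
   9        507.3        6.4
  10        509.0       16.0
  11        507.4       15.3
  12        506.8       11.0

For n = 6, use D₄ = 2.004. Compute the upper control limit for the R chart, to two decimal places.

20.06

R̄ = (9.6 + 5.4 + 9.2 + 11.3 + 5.5 + 11.8 + 11.5 + 7.1 + 6.4 + 16.0 + 15.3 + 11.0) / 12 = 120.1000 / 12 = 10.0083
UCL_R = D₄·R̄ = 2.004 × 10.0083 = 20.0567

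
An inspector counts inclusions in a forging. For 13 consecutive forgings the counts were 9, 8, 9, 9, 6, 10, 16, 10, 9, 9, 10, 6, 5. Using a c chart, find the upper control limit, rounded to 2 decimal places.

17.88

c̄ = (9 + 8 + 9 + 9 + 6 + 10 + 16 + 10 + 9 + 9 + 10 + 6 + 5) / 13 = 116 / 13 = 8.9231
UCL = c̄ + 3√c̄ = 8.9231 + 3 × √8.9231 = 8.9231 + 3 × 2.9872 = 17.8845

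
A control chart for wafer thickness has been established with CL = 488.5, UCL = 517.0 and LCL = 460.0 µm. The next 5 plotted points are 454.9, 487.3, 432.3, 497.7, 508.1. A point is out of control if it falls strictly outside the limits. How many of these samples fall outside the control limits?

Compare each point to [460.0, 517.0]: sample 1 = 454.9 < LCL; sample 3 = 432.3 < LCL.

2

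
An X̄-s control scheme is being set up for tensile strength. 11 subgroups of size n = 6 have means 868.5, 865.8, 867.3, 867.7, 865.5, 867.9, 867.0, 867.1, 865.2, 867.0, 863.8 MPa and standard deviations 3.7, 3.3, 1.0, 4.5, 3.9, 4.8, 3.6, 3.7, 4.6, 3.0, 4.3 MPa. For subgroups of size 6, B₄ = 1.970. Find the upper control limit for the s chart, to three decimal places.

7.235

s̄ = (3.7 + 3.3 + 1.0 + 4.5 + 3.9 + 4.8 + 3.6 + 3.7 + 4.6 + 3.0 + 4.3) / 11 = 3.6727
UCL_s = B₄·s̄ = 1.970 × 3.6727 = 7.2353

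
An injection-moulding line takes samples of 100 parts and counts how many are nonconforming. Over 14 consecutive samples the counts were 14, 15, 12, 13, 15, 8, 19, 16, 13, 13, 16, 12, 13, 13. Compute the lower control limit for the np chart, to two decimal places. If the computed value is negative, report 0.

3.39

p̄ = Σdᵢ / (k·n) = 192 / (14 × 100) = 0.13714
LCL = np̄ − 3·√(np̄(1−p̄)) = 13.7143 − 3 × 3.4400 = 3.3943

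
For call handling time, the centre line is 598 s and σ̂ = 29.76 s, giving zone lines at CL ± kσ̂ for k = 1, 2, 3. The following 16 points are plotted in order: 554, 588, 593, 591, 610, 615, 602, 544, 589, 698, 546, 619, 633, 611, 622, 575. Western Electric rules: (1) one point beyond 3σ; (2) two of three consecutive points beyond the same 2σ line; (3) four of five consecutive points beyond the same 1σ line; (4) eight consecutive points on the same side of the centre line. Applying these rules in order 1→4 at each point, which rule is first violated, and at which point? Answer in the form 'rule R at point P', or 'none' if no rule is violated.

rule 1 at point 10

Zone of each point (C = within 1σ̂, B = 1σ̂–2σ̂, A = 2σ̂–3σ̂, * = beyond 3σ̂; sign = side of CL): 1:-B, 2:-C, 3:-C, 4:-C, 5:+C, 6:+C, 7:+C, 8:-B, 9:-C, 10:+*, 11:-B, 12:+C, 13:+B, 14:+C, 15:+C, 16:-C
Rule 1 (one point beyond the 3σ limits) is satisfied at point 10.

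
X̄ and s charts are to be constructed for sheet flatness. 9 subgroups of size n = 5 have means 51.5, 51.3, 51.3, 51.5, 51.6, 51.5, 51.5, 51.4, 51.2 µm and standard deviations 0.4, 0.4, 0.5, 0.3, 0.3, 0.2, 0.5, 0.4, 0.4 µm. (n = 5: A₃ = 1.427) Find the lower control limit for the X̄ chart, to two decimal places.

50.88

X̄̄ = (51.5 + 51.3 + 51.3 + 51.5 + 51.6 + 51.5 + 51.5 + 51.4 + 51.2) / 9 = 51.4222
s̄ = (0.4 + 0.4 + 0.5 + 0.3 + 0.3 + 0.2 + 0.5 + 0.4 + 0.4) / 9 = 0.3778
LCL = X̄̄ − A₃·s̄ = 51.4222 − 1.427 × 0.3778 = 50.8831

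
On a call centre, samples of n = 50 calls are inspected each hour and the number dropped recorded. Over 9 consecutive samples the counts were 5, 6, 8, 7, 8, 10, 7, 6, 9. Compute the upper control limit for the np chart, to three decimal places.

p̄ = Σdᵢ / (k·n) = 66 / (9 × 50) = 0.14667
UCL = np̄ + 3·√(np̄(1−p̄)) = 7.3333 + 3 × √(7.3333×0.85333) = 7.3333 + 3 × 2.5016 = 14.8380

14.838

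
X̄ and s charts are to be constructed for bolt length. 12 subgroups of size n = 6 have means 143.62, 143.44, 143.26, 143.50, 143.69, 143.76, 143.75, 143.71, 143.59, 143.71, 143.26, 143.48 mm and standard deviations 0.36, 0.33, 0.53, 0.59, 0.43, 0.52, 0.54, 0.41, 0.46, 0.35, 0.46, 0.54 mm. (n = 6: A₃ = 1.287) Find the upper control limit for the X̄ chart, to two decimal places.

144.16

X̄̄ = (143.62 + 143.44 + 143.26 + 143.50 + 143.69 + 143.76 + 143.75 + 143.71 + 143.59 + 143.71 + 143.26 + 143.48) / 12 = 143.5642
s̄ = (0.36 + 0.33 + 0.53 + 0.59 + 0.43 + 0.52 + 0.54 + 0.41 + 0.46 + 0.35 + 0.46 + 0.54) / 12 = 0.4600
UCL = X̄̄ + A₃·s̄ = 143.5642 + 1.287 × 0.4600 = 144.1562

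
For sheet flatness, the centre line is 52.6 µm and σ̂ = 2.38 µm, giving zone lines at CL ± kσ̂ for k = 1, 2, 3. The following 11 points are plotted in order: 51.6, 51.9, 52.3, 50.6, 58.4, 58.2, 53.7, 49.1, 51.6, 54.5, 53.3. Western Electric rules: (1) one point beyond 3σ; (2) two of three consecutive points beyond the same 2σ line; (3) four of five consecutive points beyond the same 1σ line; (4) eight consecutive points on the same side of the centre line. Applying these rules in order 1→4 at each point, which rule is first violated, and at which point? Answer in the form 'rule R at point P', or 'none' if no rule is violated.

Zone of each point (C = within 1σ̂, B = 1σ̂–2σ̂, A = 2σ̂–3σ̂, * = beyond 3σ̂; sign = side of CL): 1:-C, 2:-C, 3:-C, 4:-C, 5:+A, 6:+A, 7:+C, 8:-B, 9:-C, 10:+C, 11:+C
Rule 2 (two of three consecutive points beyond the same 2σ limit) is satisfied at point 6.

rule 2 at point 6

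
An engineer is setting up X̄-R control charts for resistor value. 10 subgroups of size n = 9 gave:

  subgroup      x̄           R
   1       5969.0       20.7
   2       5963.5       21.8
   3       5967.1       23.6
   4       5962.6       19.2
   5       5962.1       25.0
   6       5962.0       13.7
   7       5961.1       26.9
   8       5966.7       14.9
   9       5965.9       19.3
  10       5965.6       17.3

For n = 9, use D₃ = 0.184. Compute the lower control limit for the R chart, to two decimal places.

3.72

R̄ = (20.7 + 21.8 + 23.6 + 19.2 + 25.0 + 13.7 + 26.9 + 14.9 + 19.3 + 17.3) / 10 = 202.4000 / 10 = 20.2400
LCL_R = D₃·R̄ = 0.184 × 20.2400 = 3.7242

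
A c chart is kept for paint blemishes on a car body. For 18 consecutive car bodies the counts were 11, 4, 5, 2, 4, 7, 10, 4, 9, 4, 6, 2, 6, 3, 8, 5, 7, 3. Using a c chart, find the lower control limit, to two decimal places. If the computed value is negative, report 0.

0.00

c̄ = (11 + 4 + 5 + 2 + 4 + 7 + 10 + 4 + 9 + 4 + 6 + 2 + 6 + 3 + 8 + 5 + 7 + 3) / 18 = 100 / 18 = 5.5556
LCL = c̄ − 3√c̄ = 5.5556 − 3 × 2.3570 = -1.5155 → 0 (cannot be negative)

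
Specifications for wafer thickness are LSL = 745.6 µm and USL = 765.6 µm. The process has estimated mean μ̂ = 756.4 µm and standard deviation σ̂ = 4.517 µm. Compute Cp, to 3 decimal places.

Cp = (USL − LSL) / (6σ̂) = (765.6 − 745.6) / (6 × 4.517) = 20.0000 / 27.1020 = 0.7380

0.738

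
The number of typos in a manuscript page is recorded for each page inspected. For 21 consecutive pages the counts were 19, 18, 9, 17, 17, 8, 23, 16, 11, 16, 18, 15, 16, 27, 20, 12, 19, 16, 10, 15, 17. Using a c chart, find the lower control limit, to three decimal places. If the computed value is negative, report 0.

c̄ = (19 + 18 + 9 + 17 + 17 + 8 + 23 + 16 + 11 + 16 + 18 + 15 + 16 + 27 + 20 + 12 + 19 + 16 + 10 + 15 + 17) / 21 = 339 / 21 = 16.1429
LCL = c̄ − 3√c̄ = 16.1429 − 3 × 4.0178 = 4.0894

4.089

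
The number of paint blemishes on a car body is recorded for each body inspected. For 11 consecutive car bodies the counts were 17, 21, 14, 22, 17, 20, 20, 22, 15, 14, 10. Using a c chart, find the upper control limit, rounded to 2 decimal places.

c̄ = (17 + 21 + 14 + 22 + 17 + 20 + 20 + 22 + 15 + 14 + 10) / 11 = 192 / 11 = 17.4545
UCL = c̄ + 3√c̄ = 17.4545 + 3 × √17.4545 = 17.4545 + 3 × 4.1779 = 29.9881

29.99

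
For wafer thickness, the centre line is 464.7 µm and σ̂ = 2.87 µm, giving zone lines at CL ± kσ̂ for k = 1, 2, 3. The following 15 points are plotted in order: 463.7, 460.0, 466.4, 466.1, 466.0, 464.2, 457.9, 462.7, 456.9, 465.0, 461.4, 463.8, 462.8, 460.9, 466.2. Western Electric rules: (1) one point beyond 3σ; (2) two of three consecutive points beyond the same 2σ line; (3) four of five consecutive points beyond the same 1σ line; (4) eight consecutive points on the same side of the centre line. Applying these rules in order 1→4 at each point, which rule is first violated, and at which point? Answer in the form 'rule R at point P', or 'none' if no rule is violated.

Zone of each point (C = within 1σ̂, B = 1σ̂–2σ̂, A = 2σ̂–3σ̂, * = beyond 3σ̂; sign = side of CL): 1:-C, 2:-B, 3:+C, 4:+C, 5:+C, 6:-C, 7:-A, 8:-C, 9:-A, 10:+C, 11:-B, 12:-C, 13:-C, 14:-B, 15:+C
Rule 2 (two of three consecutive points beyond the same 2σ limit) is satisfied at point 9.

rule 2 at point 9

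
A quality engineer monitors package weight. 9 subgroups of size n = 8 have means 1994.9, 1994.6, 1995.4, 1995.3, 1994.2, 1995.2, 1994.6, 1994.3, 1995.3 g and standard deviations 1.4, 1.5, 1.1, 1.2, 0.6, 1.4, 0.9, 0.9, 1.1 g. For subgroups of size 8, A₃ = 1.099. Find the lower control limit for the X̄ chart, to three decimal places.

X̄̄ = (1994.9 + 1994.6 + 1995.4 + 1995.3 + 1994.2 + 1995.2 + 1994.6 + 1994.3 + 1995.3) / 9 = 1994.8667
s̄ = (1.4 + 1.5 + 1.1 + 1.2 + 0.6 + 1.4 + 0.9 + 0.9 + 1.1) / 9 = 1.1222
LCL = X̄̄ − A₃·s̄ = 1994.8667 − 1.099 × 1.1222 = 1993.6333

1993.633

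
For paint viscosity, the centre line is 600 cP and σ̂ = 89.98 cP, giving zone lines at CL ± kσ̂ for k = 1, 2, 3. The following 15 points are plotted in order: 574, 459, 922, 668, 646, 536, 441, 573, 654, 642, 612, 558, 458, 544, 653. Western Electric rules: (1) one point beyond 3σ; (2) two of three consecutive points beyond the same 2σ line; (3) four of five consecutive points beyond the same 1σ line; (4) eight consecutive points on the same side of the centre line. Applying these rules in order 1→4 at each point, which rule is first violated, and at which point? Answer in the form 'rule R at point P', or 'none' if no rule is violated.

rule 1 at point 3

Zone of each point (C = within 1σ̂, B = 1σ̂–2σ̂, A = 2σ̂–3σ̂, * = beyond 3σ̂; sign = side of CL): 1:-C, 2:-B, 3:+*, 4:+C, 5:+C, 6:-C, 7:-B, 8:-C, 9:+C, 10:+C, 11:+C, 12:-C, 13:-B, 14:-C, 15:+C
Rule 1 (one point beyond the 3σ limits) is satisfied at point 3.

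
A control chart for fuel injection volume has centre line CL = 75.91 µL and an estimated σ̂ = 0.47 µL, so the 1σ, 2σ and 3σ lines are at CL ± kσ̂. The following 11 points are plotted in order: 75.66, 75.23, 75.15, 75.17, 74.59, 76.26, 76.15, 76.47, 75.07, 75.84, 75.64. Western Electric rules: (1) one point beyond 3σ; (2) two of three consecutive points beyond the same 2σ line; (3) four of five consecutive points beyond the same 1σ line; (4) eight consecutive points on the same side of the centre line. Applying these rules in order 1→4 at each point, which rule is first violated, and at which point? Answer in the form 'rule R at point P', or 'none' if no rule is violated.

Zone of each point (C = within 1σ̂, B = 1σ̂–2σ̂, A = 2σ̂–3σ̂, * = beyond 3σ̂; sign = side of CL): 1:-C, 2:-B, 3:-B, 4:-B, 5:-A, 6:+C, 7:+C, 8:+B, 9:-B, 10:-C, 11:-C
Rule 3 (four of five consecutive points beyond the same 1σ limit) is satisfied at point 5.

rule 3 at point 5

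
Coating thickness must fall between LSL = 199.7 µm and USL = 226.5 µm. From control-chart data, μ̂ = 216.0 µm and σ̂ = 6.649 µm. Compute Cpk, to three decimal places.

0.526

Cpu = (USL − μ̂) / (3σ̂) = (226.5 − 216.0) / (3 × 6.649) = 0.5264; Cpl = (μ̂ − LSL) / (3σ̂) = (216.0 − 199.7) / (3 × 6.649) = 0.8172; Cpk = min(Cpu, Cpl) = 0.5264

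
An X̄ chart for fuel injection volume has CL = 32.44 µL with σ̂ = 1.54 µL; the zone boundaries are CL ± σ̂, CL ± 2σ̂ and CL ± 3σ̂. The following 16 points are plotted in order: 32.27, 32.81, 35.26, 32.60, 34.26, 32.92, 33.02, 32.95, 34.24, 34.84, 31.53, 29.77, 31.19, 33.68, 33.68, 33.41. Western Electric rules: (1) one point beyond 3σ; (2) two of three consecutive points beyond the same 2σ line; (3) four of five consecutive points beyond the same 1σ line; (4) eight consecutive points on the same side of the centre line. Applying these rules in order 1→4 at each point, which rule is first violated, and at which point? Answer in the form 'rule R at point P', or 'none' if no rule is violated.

Zone of each point (C = within 1σ̂, B = 1σ̂–2σ̂, A = 2σ̂–3σ̂, * = beyond 3σ̂; sign = side of CL): 1:-C, 2:+C, 3:+B, 4:+C, 5:+B, 6:+C, 7:+C, 8:+C, 9:+B, 10:+B, 11:-C, 12:-B, 13:-C, 14:+C, 15:+C, 16:+C
Rule 4 (eight consecutive points on the same side of the centre line) is satisfied at point 9.

rule 4 at point 9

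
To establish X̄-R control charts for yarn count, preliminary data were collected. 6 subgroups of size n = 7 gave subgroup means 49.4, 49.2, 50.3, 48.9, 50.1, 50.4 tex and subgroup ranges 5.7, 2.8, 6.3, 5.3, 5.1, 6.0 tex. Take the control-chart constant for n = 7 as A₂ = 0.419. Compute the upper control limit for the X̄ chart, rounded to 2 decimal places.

X̄̄ = (49.4 + 49.2 + 50.3 + 48.9 + 50.1 + 50.4) / 6 = 298.3000 / 6 = 49.7167
R̄ = (5.7 + 2.8 + 6.3 + 5.3 + 5.1 + 6.0) / 6 = 31.2000 / 6 = 5.2000
UCL = X̄̄ + A₂·R̄ = 49.7167 + 0.419 × 5.2000 = 51.8955

51.90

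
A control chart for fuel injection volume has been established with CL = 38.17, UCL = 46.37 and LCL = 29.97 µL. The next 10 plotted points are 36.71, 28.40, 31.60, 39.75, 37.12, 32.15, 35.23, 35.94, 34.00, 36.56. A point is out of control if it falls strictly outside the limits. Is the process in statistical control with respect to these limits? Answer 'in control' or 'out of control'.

Compare each point to [29.97, 46.37]: sample 2 = 28.40 < LCL.

out of control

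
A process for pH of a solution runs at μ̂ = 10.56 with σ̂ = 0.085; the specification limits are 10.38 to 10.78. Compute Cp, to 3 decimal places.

Cp = (USL − LSL) / (6σ̂) = (10.78 − 10.38) / (6 × 0.085) = 0.4000 / 0.5100 = 0.7843

0.784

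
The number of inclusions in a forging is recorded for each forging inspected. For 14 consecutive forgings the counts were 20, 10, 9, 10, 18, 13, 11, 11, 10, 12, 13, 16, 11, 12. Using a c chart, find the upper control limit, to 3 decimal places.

c̄ = (20 + 10 + 9 + 10 + 18 + 13 + 11 + 11 + 10 + 12 + 13 + 16 + 11 + 12) / 14 = 176 / 14 = 12.5714
UCL = c̄ + 3√c̄ = 12.5714 + 3 × √12.5714 = 12.5714 + 3 × 3.5456 = 23.2083

23.208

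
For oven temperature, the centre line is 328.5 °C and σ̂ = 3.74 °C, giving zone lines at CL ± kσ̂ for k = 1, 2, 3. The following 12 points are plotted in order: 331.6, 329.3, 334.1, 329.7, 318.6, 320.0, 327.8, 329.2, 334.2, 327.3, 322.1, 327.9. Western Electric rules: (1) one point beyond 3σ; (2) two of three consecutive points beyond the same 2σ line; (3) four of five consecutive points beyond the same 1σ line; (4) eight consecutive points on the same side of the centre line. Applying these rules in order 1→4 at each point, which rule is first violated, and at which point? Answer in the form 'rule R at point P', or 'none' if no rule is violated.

rule 2 at point 6

Zone of each point (C = within 1σ̂, B = 1σ̂–2σ̂, A = 2σ̂–3σ̂, * = beyond 3σ̂; sign = side of CL): 1:+C, 2:+C, 3:+B, 4:+C, 5:-A, 6:-A, 7:-C, 8:+C, 9:+B, 10:-C, 11:-B, 12:-C
Rule 2 (two of three consecutive points beyond the same 2σ limit) is satisfied at point 6.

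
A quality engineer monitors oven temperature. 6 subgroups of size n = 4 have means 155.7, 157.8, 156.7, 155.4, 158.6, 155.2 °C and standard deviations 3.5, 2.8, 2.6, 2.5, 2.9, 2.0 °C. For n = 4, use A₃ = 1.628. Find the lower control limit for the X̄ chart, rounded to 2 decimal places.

152.14

X̄̄ = (155.7 + 157.8 + 156.7 + 155.4 + 158.6 + 155.2) / 6 = 156.5667
s̄ = (3.5 + 2.8 + 2.6 + 2.5 + 2.9 + 2.0) / 6 = 2.7167
LCL = X̄̄ − A₃·s̄ = 156.5667 − 1.628 × 2.7167 = 152.1439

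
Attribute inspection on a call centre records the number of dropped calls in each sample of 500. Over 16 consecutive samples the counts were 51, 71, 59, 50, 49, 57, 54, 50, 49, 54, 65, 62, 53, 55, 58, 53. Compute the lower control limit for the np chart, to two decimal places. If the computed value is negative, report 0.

p̄ = Σdᵢ / (k·n) = 890 / (16 × 500) = 0.11125
LCL = np̄ − 3·√(np̄(1−p̄)) = 55.6250 − 3 × 7.0311 = 34.5316

34.53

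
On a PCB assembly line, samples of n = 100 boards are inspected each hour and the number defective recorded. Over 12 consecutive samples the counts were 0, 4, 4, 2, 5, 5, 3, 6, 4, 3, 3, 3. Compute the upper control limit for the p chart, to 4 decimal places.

p̄ = Σdᵢ / (k·n) = 42 / (12 × 100) = 0.03500
UCL = p̄ + 3·√(p̄(1−p̄)/n) = 0.03500 + 3 × √(0.03500×0.96500/100) = 0.03500 + 3 × 0.01838 = 0.09013

0.0901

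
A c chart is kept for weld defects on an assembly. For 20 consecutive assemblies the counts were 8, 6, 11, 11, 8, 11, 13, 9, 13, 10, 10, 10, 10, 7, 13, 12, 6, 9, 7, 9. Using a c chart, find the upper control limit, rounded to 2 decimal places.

18.97

c̄ = (8 + 6 + 11 + 11 + 8 + 11 + 13 + 9 + 13 + 10 + 10 + 10 + 10 + 7 + 13 + 12 + 6 + 9 + 7 + 9) / 20 = 193 / 20 = 9.6500
UCL = c̄ + 3√c̄ = 9.6500 + 3 × √9.6500 = 9.6500 + 3 × 3.1064 = 18.9693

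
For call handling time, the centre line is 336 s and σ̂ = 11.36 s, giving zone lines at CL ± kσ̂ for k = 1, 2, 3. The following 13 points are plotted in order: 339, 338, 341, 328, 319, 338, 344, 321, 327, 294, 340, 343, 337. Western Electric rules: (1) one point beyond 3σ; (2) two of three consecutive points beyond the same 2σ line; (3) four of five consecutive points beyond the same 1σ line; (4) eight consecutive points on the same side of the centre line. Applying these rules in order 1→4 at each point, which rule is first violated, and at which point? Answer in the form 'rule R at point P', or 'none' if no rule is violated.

rule 1 at point 10

Zone of each point (C = within 1σ̂, B = 1σ̂–2σ̂, A = 2σ̂–3σ̂, * = beyond 3σ̂; sign = side of CL): 1:+C, 2:+C, 3:+C, 4:-C, 5:-B, 6:+C, 7:+C, 8:-B, 9:-C, 10:-*, 11:+C, 12:+C, 13:+C
Rule 1 (one point beyond the 3σ limits) is satisfied at point 10.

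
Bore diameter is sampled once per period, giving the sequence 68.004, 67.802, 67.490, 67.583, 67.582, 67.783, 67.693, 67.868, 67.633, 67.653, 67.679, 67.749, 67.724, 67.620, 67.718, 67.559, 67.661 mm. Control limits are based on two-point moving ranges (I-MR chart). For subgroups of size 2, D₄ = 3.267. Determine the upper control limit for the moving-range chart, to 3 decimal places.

Moving ranges: 0.202, 0.312, 0.093, 0.001, 0.201, 0.090, 0.175, 0.235, 0.020, 0.026, 0.070, 0.025, 0.104, 0.098, 0.159, 0.102; M̄R̄ = 1.9130 / 16 = 0.1196
UCL_MR = D₄·M̄R̄ = 3.267 × 0.1196 = 0.3906

0.391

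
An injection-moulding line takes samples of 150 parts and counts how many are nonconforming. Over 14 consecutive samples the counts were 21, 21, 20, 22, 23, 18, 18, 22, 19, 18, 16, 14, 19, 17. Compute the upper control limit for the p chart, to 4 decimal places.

p̄ = Σdᵢ / (k·n) = 268 / (14 × 150) = 0.12762
UCL = p̄ + 3·√(p̄(1−p̄)/n) = 0.12762 + 3 × √(0.12762×0.87238/150) = 0.12762 + 3 × 0.02724 = 0.20935

0.2093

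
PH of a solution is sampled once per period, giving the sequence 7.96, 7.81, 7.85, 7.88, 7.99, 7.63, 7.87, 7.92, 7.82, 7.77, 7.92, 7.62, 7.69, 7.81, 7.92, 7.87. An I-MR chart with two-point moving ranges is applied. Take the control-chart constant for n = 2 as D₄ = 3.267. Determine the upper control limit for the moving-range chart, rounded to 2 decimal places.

0.42

Moving ranges: 0.15, 0.04, 0.03, 0.11, 0.36, 0.24, 0.05, 0.10, 0.05, 0.15, 0.30, 0.07, 0.12, 0.11, 0.05; M̄R̄ = 1.9300 / 15 = 0.1287
UCL_MR = D₄·M̄R̄ = 3.267 × 0.1287 = 0.4204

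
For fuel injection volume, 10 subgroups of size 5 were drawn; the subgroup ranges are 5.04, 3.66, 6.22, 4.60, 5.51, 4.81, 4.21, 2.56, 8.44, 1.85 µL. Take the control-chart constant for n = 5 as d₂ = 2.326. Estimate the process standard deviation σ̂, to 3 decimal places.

R̄ = (5.04 + 3.66 + 6.22 + 4.60 + 5.51 + 4.81 + 4.21 + 2.56 + 8.44 + 1.85) / 10 = 4.6900
σ̂ = R̄ / d₂ = 4.6900 / 2.326 = 2.0163

2.016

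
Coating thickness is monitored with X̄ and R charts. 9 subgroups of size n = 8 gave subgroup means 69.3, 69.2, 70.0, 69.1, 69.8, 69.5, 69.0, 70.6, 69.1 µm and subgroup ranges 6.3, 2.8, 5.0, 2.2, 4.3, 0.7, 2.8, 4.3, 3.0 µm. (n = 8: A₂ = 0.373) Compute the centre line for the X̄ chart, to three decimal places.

X̄̄ = (69.3 + 69.2 + 70.0 + 69.1 + 69.8 + 69.5 + 69.0 + 70.6 + 69.1) / 9 = 625.6000 / 9 = 69.5111
CL = X̄̄ = 69.5111

69.511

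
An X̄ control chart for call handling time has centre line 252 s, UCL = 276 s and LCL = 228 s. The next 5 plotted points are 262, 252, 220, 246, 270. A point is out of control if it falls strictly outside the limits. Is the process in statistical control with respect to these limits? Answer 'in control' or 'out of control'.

out of control

Compare each point to [228, 276]: sample 3 = 220 < LCL.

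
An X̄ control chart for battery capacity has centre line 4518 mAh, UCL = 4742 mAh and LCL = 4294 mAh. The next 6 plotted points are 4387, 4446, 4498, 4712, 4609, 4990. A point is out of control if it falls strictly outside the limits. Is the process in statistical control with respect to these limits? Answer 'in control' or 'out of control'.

out of control

Compare each point to [4294, 4742]: sample 6 = 4990 > UCL.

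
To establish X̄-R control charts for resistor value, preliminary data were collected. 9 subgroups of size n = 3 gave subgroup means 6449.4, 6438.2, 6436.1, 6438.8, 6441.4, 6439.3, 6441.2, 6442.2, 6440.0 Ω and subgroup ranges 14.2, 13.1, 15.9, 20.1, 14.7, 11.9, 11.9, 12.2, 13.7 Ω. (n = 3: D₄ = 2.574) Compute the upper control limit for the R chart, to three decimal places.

36.522

R̄ = (14.2 + 13.1 + 15.9 + 20.1 + 14.7 + 11.9 + 11.9 + 12.2 + 13.7) / 9 = 127.7000 / 9 = 14.1889
UCL_R = D₄·R̄ = 2.574 × 14.1889 = 36.5222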